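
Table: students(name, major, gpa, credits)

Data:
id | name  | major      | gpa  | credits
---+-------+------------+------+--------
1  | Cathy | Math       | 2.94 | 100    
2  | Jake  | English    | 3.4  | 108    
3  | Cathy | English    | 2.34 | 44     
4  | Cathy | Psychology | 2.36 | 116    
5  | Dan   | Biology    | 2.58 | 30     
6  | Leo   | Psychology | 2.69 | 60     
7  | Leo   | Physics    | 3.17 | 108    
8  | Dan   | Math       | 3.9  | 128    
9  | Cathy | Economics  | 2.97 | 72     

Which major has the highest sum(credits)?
SELECT major, SUM(credits) as val
FROM students
GROUP BY major
ORDER BY val DESC
LIMIT 1

Result: Math with sum(credits) = 228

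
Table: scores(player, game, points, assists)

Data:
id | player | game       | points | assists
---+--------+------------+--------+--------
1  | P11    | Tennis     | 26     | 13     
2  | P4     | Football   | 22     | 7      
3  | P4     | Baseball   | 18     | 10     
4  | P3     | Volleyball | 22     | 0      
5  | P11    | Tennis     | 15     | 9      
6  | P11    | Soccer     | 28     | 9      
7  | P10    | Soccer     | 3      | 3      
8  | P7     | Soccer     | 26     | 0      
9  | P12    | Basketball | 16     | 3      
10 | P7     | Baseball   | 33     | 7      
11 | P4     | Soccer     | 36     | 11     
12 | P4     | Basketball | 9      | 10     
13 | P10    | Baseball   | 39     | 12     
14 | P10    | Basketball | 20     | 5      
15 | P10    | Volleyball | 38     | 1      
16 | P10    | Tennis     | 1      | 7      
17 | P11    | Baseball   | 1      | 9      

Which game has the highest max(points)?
SELECT game, MAX(points) as val
FROM scores
GROUP BY game
ORDER BY val DESC
LIMIT 1

Result: Baseball with max(points) = 39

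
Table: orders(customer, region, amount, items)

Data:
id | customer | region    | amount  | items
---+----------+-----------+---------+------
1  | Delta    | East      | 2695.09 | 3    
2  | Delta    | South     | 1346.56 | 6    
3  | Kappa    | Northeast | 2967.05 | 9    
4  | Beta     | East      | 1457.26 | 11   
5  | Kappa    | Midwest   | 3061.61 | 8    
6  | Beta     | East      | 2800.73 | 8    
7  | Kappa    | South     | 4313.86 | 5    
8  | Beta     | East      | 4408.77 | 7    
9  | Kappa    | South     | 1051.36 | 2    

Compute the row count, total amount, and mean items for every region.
SELECT region,
       COUNT(*) as cnt,
       SUM(amount) as total_amount,
       AVG(items) as avg_items
FROM orders
GROUP BY region

Result:
  East: 4 records, 11361.85 total amount, 7.25 avg items
  Midwest: 1 records, 3061.61 total amount, 8.00 avg items
  Northeast: 1 records, 2967.05 total amount, 9.00 avg items
  South: 3 records, 6711.78 total amount, 4.33 avg items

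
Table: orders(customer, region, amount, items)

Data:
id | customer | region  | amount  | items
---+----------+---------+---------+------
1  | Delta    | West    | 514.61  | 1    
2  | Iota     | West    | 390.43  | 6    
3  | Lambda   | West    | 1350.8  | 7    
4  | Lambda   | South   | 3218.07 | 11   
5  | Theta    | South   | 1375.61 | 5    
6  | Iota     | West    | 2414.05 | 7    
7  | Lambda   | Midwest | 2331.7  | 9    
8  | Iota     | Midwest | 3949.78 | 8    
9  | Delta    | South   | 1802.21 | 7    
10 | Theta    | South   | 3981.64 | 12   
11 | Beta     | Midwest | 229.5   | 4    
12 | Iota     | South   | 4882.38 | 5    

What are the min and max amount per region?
SELECT region, MIN(amount), MAX(amount)
FROM orders
GROUP BY region

Result:
  Midwest: min=229.50, max=3949.78
  South: min=1375.61, max=4882.38
  West: min=390.43, max=2414.05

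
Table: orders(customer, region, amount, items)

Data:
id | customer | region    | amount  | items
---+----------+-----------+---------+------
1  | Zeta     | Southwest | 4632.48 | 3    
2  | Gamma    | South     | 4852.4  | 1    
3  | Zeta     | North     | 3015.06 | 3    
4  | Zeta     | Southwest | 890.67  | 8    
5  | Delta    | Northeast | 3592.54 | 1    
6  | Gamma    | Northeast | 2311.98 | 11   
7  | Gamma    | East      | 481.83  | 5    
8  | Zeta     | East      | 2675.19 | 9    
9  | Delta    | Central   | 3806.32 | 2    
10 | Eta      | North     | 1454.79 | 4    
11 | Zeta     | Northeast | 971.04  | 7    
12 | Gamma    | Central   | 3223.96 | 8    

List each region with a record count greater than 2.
SELECT region, COUNT(*) as cnt
FROM orders
GROUP BY region
HAVING COUNT(*) > 2

Result:
  Northeast: 3

Note: HAVING filters groups after aggregation, WHERE filters rows before.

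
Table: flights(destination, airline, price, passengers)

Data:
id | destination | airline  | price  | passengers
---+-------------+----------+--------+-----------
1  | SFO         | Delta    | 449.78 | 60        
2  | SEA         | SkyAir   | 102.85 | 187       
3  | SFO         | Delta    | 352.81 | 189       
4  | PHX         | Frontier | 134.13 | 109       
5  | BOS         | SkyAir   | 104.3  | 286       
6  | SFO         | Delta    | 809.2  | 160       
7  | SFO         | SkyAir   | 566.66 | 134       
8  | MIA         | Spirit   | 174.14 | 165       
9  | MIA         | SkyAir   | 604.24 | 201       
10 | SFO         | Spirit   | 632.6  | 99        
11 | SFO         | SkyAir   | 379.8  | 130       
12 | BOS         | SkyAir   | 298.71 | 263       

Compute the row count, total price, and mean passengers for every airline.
SELECT airline,
       COUNT(*) as cnt,
       SUM(price) as total_price,
       AVG(passengers) as avg_passengers
FROM flights
GROUP BY airline

Result:
  Delta: 3 records, 1611.79 total price, 136.33 avg passengers
  Frontier: 1 records, 134.13 total price, 109.00 avg passengers
  SkyAir: 6 records, 2056.56 total price, 200.17 avg passengers
  Spirit: 2 records, 806.74 total price, 132.00 avg passengers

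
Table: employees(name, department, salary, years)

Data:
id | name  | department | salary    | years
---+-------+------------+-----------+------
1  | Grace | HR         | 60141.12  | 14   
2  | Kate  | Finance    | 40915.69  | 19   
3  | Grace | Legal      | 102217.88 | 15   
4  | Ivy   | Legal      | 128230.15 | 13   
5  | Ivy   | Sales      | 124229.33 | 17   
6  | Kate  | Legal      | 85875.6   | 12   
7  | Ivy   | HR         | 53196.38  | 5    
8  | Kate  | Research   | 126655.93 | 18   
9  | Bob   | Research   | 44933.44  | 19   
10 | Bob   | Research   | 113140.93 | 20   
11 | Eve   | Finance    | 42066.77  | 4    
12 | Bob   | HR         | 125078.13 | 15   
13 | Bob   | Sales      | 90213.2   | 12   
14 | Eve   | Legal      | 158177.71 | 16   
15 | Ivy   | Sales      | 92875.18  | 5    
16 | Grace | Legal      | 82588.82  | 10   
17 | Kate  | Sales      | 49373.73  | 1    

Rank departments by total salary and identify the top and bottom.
SELECT department, SUM(salary)
FROM employees
GROUP BY department
ORDER BY SUM(salary)

All groups:
  Finance: 82982.46
  HR: 238415.63
  Research: 284730.30
  Sales: 356691.44
  Legal: 557090.16

Highest: Legal (557090.16)
Lowest: Finance (82982.46)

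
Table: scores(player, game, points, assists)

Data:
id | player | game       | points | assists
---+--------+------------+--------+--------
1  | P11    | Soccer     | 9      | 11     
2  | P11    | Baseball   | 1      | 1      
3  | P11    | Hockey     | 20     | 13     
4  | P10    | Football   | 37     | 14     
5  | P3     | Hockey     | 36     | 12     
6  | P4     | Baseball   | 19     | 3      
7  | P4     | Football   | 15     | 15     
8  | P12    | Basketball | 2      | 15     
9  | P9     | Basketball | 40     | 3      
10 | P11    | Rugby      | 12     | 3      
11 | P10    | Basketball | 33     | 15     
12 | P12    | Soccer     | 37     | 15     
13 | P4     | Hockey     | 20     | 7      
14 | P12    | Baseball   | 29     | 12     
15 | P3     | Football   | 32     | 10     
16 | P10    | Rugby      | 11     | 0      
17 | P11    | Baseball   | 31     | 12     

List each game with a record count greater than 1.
SELECT game, COUNT(*) as cnt
FROM scores
GROUP BY game
HAVING COUNT(*) > 1

Result:
  Baseball: 4
  Basketball: 3
  Football: 3
  Hockey: 3
  Rugby: 2
  Soccer: 2

Note: HAVING filters groups after aggregation, WHERE filters rows before.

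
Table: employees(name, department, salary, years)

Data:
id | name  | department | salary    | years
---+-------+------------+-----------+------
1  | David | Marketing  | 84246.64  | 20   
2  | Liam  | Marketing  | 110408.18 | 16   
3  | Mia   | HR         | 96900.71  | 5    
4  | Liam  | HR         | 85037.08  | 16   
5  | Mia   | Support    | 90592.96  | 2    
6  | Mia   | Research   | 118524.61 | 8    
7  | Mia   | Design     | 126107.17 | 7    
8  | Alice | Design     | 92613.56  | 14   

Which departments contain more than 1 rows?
SELECT department, COUNT(*) as cnt
FROM employees
GROUP BY department
HAVING COUNT(*) > 1

Result:
  Design: 2
  HR: 2
  Marketing: 2

Note: HAVING filters groups after aggregation, WHERE filters rows before.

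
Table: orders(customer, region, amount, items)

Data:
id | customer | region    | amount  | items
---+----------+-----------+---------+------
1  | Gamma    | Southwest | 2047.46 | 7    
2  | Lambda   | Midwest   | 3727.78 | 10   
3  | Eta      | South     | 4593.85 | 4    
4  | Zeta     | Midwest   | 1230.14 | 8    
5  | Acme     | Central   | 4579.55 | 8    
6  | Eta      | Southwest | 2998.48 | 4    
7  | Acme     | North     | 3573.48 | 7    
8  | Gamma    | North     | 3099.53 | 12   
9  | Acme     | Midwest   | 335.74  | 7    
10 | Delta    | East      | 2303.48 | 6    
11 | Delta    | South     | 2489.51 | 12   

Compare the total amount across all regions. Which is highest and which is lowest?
SELECT region, SUM(amount)
FROM orders
GROUP BY region
ORDER BY SUM(amount)

All groups:
  East: 2303.48
  Central: 4579.55
  Southwest: 5045.94
  Midwest: 5293.66
  North: 6673.01
  South: 7083.36

Highest: South (7083.36)
Lowest: East (2303.48)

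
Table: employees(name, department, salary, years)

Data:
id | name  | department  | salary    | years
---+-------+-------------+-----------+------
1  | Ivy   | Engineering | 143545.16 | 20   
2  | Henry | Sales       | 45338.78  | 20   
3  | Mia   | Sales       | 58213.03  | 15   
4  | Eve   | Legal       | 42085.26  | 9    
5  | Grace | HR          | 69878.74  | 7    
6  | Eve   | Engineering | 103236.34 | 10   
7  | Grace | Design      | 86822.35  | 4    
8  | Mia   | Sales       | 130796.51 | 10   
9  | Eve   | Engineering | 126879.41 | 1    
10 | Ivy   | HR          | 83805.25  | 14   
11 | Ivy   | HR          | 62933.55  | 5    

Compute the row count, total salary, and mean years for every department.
SELECT department,
       COUNT(*) as cnt,
       SUM(salary) as total_salary,
       AVG(years) as avg_years
FROM employees
GROUP BY department

Result:
  Design: 1 records, 86822.35 total salary, 4.00 avg years
  Engineering: 3 records, 373660.91 total salary, 10.33 avg years
  HR: 3 records, 216617.54 total salary, 8.67 avg years
  Legal: 1 records, 42085.26 total salary, 9.00 avg years
  Sales: 3 records, 234348.32 total salary, 15.00 avg years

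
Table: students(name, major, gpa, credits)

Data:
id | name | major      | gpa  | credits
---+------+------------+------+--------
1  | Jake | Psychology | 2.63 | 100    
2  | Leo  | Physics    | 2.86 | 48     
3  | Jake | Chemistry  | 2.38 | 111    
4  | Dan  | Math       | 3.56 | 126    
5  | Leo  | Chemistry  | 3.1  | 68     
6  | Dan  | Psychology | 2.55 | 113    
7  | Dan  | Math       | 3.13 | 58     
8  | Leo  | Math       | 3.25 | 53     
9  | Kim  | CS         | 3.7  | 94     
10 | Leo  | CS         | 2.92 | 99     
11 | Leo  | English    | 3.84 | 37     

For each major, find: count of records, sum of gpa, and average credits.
SELECT major,
       COUNT(*) as cnt,
       SUM(gpa) as total_gpa,
       AVG(credits) as avg_credits
FROM students
GROUP BY major

Result:
  CS: 2 records, 6.62 total gpa, 96.50 avg credits
  Chemistry: 2 records, 5.48 total gpa, 89.50 avg credits
  English: 1 records, 3.84 total gpa, 37.00 avg credits
  Math: 3 records, 9.94 total gpa, 79.00 avg credits
  Physics: 1 records, 2.86 total gpa, 48.00 avg credits
  Psychology: 2 records, 5.18 total gpa, 106.50 avg credits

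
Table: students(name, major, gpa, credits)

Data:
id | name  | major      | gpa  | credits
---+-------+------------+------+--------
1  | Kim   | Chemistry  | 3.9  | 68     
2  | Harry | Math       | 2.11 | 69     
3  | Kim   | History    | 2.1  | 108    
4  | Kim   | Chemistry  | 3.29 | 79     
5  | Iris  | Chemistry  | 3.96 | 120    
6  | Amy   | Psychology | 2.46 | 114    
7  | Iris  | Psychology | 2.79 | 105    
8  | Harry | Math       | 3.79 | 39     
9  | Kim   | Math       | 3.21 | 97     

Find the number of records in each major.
SELECT major, COUNT(*) as count
FROM students
GROUP BY major

Result:
  Chemistry: 3
  History: 1
  Math: 3
  Psychology: 2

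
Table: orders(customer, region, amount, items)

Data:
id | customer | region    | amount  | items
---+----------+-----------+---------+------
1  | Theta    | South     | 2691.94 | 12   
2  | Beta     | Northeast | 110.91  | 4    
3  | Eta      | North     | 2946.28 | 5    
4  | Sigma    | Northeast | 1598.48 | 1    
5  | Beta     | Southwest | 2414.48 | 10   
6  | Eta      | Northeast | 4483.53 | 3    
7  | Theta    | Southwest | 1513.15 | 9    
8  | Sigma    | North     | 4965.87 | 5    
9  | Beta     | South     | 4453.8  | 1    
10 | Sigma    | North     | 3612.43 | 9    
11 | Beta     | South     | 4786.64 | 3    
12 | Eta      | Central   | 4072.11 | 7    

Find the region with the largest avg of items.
SELECT region, AVG(items) as val
FROM orders
GROUP BY region
ORDER BY val DESC
LIMIT 1

Result: Southwest with avg(items) = 9.50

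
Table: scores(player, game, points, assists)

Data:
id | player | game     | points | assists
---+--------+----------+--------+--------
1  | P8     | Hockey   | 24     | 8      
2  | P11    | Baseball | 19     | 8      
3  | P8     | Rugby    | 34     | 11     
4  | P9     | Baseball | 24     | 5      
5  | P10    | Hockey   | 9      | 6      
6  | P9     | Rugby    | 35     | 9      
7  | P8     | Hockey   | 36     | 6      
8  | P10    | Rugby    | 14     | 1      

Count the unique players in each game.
SELECT game, COUNT(DISTINCT player)
FROM scores
GROUP BY game

Result:
  Baseball: 2 distinct
  Hockey: 2 distinct
  Rugby: 3 distinct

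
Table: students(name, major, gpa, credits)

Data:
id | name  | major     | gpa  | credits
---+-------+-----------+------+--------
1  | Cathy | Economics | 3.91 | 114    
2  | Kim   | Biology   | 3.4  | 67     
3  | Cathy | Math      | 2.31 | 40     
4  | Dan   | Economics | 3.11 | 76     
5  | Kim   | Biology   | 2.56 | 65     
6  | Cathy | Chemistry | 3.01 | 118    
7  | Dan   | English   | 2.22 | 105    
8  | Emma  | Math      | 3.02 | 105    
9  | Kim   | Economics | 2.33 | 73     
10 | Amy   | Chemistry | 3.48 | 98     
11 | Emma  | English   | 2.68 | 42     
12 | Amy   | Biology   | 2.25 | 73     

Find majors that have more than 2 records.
SELECT major, COUNT(*) as cnt
FROM students
GROUP BY major
HAVING COUNT(*) > 2

Result:
  Biology: 3
  Economics: 3

Note: HAVING filters groups after aggregation, WHERE filters rows before.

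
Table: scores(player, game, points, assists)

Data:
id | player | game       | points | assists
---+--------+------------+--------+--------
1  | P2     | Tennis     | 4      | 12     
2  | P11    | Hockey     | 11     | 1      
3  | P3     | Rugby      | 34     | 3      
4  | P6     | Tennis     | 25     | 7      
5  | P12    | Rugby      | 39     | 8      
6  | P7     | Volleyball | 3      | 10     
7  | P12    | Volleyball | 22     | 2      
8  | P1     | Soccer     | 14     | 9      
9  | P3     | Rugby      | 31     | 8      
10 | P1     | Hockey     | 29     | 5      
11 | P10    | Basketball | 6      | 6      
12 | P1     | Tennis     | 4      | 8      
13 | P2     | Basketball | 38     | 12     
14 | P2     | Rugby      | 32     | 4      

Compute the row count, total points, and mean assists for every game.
SELECT game,
       COUNT(*) as cnt,
       SUM(points) as total_points,
       AVG(assists) as avg_assists
FROM scores
GROUP BY game

Result:
  Basketball: 2 records, 44 total points, 9.00 avg assists
  Hockey: 2 records, 40 total points, 3.00 avg assists
  Rugby: 4 records, 136 total points, 5.75 avg assists
  Soccer: 1 records, 14 total points, 9.00 avg assists
  Tennis: 3 records, 33 total points, 9.00 avg assists
  Volleyball: 2 records, 25 total points, 6.00 avg assists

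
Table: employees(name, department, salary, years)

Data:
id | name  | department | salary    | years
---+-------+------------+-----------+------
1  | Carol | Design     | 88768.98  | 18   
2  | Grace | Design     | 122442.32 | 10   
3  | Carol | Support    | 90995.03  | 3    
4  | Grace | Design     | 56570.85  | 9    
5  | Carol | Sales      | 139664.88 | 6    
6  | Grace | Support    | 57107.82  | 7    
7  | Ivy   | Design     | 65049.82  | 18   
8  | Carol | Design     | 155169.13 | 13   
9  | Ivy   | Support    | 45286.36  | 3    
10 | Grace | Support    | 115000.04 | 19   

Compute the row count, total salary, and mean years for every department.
SELECT department,
       COUNT(*) as cnt,
       SUM(salary) as total_salary,
       AVG(years) as avg_years
FROM employees
GROUP BY department

Result:
  Design: 5 records, 488001.10 total salary, 13.60 avg years
  Sales: 1 records, 139664.88 total salary, 6.00 avg years
  Support: 4 records, 308389.25 total salary, 8.00 avg years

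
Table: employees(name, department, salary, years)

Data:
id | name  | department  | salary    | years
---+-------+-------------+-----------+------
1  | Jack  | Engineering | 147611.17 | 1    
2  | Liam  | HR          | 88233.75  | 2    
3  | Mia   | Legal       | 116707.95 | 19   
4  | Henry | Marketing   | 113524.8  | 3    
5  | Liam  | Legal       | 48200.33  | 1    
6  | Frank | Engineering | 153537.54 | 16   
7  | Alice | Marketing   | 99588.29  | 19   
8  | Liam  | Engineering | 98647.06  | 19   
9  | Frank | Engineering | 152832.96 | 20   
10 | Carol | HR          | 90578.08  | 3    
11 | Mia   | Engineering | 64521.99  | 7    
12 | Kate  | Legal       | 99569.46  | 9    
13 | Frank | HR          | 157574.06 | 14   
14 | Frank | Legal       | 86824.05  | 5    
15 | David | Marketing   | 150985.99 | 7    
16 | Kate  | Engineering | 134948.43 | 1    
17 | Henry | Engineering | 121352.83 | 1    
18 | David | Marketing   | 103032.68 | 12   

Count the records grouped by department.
SELECT department, COUNT(*) as count
FROM employees
GROUP BY department

Result:
  Engineering: 7
  HR: 3
  Legal: 4
  Marketing: 4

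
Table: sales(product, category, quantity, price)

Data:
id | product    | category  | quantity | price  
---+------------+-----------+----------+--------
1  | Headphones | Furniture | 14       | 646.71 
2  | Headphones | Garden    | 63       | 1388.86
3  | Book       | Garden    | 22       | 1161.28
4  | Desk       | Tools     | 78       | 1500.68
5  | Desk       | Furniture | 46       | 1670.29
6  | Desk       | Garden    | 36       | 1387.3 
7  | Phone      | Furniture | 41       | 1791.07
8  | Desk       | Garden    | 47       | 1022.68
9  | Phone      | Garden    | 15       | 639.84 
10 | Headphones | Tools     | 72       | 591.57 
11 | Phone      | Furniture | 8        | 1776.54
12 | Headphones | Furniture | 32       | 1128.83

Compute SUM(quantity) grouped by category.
SELECT category, SUM(quantity) as result
FROM sales
GROUP BY category

Result:
  Furniture: 141
  Garden: 183
  Tools: 150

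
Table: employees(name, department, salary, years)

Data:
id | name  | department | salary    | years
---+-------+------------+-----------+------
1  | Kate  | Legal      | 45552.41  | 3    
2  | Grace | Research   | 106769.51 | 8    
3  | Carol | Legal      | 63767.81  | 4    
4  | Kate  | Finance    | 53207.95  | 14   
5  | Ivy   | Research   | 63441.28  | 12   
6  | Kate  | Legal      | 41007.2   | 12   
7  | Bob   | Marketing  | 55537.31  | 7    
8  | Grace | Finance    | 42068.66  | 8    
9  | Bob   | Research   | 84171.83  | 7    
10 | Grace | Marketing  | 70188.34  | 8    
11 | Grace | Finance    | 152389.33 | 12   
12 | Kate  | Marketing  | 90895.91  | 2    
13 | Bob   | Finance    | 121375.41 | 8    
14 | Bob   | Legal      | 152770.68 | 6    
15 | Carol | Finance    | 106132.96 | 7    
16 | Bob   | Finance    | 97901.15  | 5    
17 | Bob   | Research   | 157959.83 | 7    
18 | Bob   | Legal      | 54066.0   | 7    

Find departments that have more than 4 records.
SELECT department, COUNT(*) as cnt
FROM employees
GROUP BY department
HAVING COUNT(*) > 4

Result:
  Finance: 6
  Legal: 5

Note: HAVING filters groups after aggregation, WHERE filters rows before.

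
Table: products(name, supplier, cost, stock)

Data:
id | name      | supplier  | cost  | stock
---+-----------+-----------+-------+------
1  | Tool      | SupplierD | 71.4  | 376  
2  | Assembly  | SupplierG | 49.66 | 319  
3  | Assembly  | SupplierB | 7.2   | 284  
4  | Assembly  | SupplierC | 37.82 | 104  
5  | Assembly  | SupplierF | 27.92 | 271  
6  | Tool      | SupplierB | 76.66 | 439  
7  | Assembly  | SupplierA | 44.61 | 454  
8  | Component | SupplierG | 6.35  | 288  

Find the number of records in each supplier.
SELECT supplier, COUNT(*) as count
FROM products
GROUP BY supplier

Result:
  SupplierA: 1
  SupplierB: 2
  SupplierC: 1
  SupplierD: 1
  SupplierF: 1
  SupplierG: 2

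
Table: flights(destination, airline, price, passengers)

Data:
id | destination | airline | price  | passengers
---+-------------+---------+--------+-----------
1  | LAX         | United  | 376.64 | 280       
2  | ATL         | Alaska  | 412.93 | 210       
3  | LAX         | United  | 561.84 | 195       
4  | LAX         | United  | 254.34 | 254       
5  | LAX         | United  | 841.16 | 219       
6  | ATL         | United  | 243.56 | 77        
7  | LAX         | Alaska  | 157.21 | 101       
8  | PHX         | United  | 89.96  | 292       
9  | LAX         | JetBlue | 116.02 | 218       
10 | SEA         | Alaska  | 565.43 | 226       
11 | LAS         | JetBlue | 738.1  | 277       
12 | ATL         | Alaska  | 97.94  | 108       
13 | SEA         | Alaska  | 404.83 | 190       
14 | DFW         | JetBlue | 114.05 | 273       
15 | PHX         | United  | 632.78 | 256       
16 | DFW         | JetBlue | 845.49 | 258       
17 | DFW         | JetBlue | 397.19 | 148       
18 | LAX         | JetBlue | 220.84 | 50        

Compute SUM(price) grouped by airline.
SELECT airline, SUM(price) as result
FROM flights
GROUP BY airline

Result:
  Alaska: 1638.34
  JetBlue: 2431.69
  United: 3000.28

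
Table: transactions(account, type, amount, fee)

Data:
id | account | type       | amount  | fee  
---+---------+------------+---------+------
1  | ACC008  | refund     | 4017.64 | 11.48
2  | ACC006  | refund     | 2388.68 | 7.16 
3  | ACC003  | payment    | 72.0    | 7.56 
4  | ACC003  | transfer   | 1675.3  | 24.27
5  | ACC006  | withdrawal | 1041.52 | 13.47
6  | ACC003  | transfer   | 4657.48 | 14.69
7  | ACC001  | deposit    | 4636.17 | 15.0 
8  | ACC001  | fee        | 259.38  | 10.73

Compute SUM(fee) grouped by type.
SELECT type, SUM(fee) as result
FROM transactions
GROUP BY type

Result:
  deposit: 15.00
  fee: 10.73
  payment: 7.56
  refund: 18.64
  transfer: 38.96
  withdrawal: 13.47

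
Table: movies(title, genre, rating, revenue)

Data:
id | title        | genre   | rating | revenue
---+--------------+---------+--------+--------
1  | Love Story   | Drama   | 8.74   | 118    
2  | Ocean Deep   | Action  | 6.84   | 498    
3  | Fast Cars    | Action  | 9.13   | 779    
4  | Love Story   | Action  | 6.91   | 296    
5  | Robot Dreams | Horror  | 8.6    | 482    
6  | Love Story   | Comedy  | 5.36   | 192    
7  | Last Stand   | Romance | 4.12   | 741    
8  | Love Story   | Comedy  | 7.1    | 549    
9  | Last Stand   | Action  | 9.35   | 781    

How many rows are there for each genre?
SELECT genre, COUNT(*) as count
FROM movies
GROUP BY genre

Result:
  Action: 4
  Comedy: 2
  Drama: 1
  Horror: 1
  Romance: 1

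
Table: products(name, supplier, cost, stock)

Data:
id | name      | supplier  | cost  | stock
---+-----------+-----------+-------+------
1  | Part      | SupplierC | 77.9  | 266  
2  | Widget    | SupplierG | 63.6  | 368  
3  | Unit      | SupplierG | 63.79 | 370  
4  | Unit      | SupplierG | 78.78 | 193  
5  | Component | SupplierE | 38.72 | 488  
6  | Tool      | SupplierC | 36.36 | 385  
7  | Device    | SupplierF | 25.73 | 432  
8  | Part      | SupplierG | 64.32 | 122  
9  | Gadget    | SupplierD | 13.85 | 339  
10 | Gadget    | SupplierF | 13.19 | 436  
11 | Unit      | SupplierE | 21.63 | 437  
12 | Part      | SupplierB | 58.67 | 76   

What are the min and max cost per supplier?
SELECT supplier, MIN(cost), MAX(cost)
FROM products
GROUP BY supplier

Result:
  SupplierB: min=58.67, max=58.67
  SupplierC: min=36.36, max=77.90
  SupplierD: min=13.85, max=13.85
  SupplierE: min=21.63, max=38.72
  SupplierF: min=13.19, max=25.73
  SupplierG: min=63.60, max=78.78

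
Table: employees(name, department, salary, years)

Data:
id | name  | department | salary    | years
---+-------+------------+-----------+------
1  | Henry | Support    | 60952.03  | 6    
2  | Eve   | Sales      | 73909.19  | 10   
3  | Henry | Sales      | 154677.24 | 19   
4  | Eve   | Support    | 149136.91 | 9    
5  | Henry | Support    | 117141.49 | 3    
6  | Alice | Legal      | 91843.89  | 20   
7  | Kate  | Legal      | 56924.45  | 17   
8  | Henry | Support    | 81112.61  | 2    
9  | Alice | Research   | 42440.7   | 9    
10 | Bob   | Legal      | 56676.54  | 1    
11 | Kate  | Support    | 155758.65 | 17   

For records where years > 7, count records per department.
SELECT department, COUNT(*)
FROM employees
WHERE years > 7
GROUP BY department

Note: WHERE filters rows before grouping.

Result:
  Legal: 2
  Research: 1
  Sales: 2
  Support: 2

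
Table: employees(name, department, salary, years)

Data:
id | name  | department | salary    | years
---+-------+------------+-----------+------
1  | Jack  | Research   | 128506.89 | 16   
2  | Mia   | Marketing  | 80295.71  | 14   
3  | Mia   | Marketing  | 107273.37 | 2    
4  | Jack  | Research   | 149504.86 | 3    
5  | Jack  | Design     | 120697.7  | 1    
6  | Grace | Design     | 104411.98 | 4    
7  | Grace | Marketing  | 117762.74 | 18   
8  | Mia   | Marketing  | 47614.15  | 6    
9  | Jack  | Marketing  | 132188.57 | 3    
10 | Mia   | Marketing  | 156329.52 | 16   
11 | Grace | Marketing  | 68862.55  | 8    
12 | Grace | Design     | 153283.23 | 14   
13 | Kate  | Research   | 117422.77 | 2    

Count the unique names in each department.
SELECT department, COUNT(DISTINCT name)
FROM employees
GROUP BY department

Result:
  Design: 2 distinct
  Marketing: 3 distinct
  Research: 2 distinct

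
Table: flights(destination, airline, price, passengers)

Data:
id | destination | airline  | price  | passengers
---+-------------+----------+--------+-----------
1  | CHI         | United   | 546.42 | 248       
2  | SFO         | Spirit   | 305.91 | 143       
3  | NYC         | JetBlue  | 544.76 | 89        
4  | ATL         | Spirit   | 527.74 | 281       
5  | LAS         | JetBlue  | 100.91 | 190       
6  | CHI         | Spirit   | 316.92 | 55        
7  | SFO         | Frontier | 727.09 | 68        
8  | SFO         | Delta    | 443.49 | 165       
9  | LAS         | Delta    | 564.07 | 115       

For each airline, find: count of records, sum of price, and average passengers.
SELECT airline,
       COUNT(*) as cnt,
       SUM(price) as total_price,
       AVG(passengers) as avg_passengers
FROM flights
GROUP BY airline

Result:
  Delta: 2 records, 1007.56 total price, 140.00 avg passengers
  Frontier: 1 records, 727.09 total price, 68.00 avg passengers
  JetBlue: 2 records, 645.67 total price, 139.50 avg passengers
  Spirit: 3 records, 1150.57 total price, 159.67 avg passengers
  United: 1 records, 546.42 total price, 248.00 avg passengers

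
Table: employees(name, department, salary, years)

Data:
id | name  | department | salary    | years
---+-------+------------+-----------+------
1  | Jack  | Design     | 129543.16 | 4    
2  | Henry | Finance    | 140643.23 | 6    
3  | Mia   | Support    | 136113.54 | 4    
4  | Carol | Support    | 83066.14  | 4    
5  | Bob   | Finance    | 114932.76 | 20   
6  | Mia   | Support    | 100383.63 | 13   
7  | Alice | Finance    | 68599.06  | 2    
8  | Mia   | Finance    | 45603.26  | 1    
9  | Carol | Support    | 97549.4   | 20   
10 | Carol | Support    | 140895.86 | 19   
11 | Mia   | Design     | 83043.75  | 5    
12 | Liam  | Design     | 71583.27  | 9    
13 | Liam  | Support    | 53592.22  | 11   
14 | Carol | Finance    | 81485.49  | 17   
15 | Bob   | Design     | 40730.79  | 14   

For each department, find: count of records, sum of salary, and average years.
SELECT department,
       COUNT(*) as cnt,
       SUM(salary) as total_salary,
       AVG(years) as avg_years
FROM employees
GROUP BY department

Result:
  Design: 4 records, 324900.97 total salary, 8.00 avg years
  Finance: 5 records, 451263.80 total salary, 9.20 avg years
  Support: 6 records, 611600.79 total salary, 11.83 avg years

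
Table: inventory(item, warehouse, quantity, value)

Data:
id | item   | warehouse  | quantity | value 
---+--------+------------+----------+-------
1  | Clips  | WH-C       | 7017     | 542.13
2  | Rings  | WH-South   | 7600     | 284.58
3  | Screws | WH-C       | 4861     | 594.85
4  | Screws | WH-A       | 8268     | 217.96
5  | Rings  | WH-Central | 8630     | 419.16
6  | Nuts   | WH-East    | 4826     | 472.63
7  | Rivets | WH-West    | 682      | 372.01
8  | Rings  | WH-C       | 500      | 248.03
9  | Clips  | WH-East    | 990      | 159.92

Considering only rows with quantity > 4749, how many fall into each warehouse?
SELECT warehouse, COUNT(*)
FROM inventory
WHERE quantity > 4749
GROUP BY warehouse

Note: WHERE filters rows before grouping.

Result:
  WH-A: 1
  WH-C: 2
  WH-Central: 1
  WH-East: 1
  WH-South: 1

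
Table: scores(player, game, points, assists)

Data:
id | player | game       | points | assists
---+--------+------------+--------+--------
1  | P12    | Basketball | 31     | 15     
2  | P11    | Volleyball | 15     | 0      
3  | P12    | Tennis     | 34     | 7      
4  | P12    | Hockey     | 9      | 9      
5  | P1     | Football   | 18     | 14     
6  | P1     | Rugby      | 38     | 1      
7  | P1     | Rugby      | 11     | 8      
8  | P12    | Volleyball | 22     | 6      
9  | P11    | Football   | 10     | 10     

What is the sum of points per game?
SELECT game, SUM(points) as result
FROM scores
GROUP BY game

Result:
  Basketball: 31
  Football: 28
  Hockey: 9
  Rugby: 49
  Tennis: 34
  Volleyball: 37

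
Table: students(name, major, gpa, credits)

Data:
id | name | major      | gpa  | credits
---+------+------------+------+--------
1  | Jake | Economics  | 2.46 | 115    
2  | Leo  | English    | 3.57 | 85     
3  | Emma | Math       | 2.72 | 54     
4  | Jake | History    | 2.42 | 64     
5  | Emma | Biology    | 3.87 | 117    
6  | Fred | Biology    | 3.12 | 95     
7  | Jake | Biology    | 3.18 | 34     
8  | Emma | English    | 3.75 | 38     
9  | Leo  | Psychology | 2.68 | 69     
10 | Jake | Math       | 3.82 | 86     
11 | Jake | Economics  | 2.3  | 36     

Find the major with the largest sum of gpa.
SELECT major, SUM(gpa) as val
FROM students
GROUP BY major
ORDER BY val DESC
LIMIT 1

Result: Biology with sum(gpa) = 10.17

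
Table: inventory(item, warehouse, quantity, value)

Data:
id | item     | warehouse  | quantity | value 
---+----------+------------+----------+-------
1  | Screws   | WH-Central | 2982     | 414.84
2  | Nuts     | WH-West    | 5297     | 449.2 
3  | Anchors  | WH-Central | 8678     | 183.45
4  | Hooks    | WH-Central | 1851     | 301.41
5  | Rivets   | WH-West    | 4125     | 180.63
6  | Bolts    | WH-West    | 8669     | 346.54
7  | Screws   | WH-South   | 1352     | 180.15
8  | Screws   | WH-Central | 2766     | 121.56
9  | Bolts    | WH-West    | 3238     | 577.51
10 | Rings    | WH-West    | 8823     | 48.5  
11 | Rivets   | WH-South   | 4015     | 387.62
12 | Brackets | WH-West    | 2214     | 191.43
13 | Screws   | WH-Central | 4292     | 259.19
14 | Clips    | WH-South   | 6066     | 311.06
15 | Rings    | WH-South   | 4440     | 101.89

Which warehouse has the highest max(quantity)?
SELECT warehouse, MAX(quantity) as val
FROM inventory
GROUP BY warehouse
ORDER BY val DESC
LIMIT 1

Result: WH-West with max(quantity) = 8823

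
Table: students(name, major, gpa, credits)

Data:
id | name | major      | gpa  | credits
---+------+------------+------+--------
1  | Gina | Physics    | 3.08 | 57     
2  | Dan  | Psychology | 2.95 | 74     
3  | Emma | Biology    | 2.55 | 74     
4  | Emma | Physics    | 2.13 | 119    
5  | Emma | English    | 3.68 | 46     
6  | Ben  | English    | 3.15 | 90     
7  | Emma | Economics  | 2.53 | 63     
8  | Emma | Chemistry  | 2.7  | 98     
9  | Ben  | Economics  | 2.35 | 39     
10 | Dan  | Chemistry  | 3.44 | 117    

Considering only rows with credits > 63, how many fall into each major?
SELECT major, COUNT(*)
FROM students
WHERE credits > 63
GROUP BY major

Note: WHERE filters rows before grouping.

Result:
  Biology: 1
  Chemistry: 2
  English: 1
  Physics: 1
  Psychology: 1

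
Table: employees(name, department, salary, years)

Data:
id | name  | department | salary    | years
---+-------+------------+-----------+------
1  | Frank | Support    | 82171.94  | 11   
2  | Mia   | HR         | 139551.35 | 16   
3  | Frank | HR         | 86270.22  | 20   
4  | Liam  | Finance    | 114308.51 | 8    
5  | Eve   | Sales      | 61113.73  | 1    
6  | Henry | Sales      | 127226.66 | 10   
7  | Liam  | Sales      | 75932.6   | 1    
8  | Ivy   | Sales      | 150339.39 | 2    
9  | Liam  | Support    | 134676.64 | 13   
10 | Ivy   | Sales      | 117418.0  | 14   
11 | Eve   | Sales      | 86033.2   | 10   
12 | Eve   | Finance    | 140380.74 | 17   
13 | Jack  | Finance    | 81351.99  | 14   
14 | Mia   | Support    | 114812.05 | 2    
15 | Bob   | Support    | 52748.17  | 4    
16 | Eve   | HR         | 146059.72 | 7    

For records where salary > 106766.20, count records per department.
SELECT department, COUNT(*)
FROM employees
WHERE salary > 106766.20
GROUP BY department

Note: WHERE filters rows before grouping.

Result:
  Finance: 2
  HR: 2
  Sales: 3
  Support: 2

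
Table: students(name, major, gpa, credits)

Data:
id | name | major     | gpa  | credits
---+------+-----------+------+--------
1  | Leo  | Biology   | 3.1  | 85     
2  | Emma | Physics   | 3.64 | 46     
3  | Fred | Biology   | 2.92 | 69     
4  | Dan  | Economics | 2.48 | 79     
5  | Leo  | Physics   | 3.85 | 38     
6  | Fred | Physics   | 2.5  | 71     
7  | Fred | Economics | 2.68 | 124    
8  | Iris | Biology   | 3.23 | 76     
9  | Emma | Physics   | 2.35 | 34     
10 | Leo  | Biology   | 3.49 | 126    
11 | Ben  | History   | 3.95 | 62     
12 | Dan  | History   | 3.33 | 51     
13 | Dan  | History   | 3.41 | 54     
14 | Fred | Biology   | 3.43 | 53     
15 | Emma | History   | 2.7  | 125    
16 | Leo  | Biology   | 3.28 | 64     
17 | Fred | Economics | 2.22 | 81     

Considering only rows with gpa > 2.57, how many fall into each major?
SELECT major, COUNT(*)
FROM students
WHERE gpa > 2.57
GROUP BY major

Note: WHERE filters rows before grouping.

Result:
  Biology: 6
  Economics: 1
  History: 4
  Physics: 2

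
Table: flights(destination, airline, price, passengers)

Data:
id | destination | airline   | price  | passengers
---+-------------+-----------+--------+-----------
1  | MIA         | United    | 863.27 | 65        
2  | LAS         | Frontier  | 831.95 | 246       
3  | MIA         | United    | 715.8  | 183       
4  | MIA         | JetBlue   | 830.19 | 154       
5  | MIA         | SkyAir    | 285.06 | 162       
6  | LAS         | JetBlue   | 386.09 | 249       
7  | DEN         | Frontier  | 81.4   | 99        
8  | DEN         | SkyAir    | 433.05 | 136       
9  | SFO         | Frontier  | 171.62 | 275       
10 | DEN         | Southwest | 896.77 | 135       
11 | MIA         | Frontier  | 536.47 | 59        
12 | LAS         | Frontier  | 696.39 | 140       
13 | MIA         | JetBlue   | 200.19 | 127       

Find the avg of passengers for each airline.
SELECT airline, AVG(passengers) as result
FROM flights
GROUP BY airline

Result:
  Frontier: 163.80
  JetBlue: 176.67
  SkyAir: 149.00
  Southwest: 135.00
  United: 124.00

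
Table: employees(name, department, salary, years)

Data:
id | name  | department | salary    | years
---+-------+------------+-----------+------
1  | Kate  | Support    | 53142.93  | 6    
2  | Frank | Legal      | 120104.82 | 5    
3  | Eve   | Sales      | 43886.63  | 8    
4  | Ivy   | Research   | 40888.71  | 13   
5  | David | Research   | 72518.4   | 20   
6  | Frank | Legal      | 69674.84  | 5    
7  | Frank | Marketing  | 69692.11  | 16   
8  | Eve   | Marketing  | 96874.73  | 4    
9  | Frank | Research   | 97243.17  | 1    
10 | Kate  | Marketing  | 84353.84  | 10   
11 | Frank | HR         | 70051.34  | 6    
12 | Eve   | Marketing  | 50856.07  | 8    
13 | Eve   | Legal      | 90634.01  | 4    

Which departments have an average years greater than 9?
SELECT department, AVG(years)
FROM employees
GROUP BY department
HAVING AVG(years) > 9

Result:
  Marketing: avg=9.50
  Research: avg=11.33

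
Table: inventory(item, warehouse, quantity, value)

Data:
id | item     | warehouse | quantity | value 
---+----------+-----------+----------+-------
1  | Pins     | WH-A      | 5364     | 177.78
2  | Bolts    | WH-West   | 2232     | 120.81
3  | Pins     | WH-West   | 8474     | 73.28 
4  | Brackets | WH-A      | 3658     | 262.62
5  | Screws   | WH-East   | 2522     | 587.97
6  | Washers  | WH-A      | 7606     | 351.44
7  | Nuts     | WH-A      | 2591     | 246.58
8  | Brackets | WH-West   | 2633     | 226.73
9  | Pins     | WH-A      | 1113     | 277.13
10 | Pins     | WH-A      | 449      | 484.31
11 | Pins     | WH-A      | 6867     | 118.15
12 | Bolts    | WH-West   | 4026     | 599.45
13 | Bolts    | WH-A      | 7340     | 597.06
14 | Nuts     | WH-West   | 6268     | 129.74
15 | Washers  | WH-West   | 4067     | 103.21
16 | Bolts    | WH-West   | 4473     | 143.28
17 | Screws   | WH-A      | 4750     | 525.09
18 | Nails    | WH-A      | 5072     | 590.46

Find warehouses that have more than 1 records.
SELECT warehouse, COUNT(*) as cnt
FROM inventory
GROUP BY warehouse
HAVING COUNT(*) > 1

Result:
  WH-A: 10
  WH-West: 7

Note: HAVING filters groups after aggregation, WHERE filters rows before.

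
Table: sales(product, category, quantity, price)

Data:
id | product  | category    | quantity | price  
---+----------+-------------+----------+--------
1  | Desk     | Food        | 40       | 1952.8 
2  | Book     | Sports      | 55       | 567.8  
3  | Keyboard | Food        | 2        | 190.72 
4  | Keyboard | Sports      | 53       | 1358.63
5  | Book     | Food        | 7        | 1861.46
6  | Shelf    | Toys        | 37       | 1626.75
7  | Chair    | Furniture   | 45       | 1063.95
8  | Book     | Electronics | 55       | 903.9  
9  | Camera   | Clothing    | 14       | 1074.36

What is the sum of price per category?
SELECT category, SUM(price) as result
FROM sales
GROUP BY category

Result:
  Clothing: 1074.36
  Electronics: 903.90
  Food: 4004.98
  Furniture: 1063.95
  Sports: 1926.43
  Toys: 1626.75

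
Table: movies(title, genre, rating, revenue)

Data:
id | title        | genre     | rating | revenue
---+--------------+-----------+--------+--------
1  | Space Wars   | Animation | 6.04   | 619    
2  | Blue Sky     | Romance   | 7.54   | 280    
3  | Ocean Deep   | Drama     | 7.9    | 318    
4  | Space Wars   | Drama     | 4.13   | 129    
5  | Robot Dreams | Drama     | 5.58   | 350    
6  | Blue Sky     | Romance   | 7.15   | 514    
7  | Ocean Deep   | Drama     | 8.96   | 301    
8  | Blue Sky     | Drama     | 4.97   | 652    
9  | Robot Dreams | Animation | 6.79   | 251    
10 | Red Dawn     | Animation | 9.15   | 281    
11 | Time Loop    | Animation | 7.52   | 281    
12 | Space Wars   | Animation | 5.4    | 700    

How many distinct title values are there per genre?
SELECT genre, COUNT(DISTINCT title)
FROM movies
GROUP BY genre

Result:
  Animation: 4 distinct
  Drama: 4 distinct
  Romance: 1 distinct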